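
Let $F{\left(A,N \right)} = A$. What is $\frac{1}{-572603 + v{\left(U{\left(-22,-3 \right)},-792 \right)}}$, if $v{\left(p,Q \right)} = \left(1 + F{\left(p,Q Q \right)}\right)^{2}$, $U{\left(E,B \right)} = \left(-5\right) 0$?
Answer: $- \frac{1}{572602} \approx -1.7464 \cdot 10^{-6}$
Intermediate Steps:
$U{\left(E,B \right)} = 0$
$v{\left(p,Q \right)} = \left(1 + p\right)^{2}$
$\frac{1}{-572603 + v{\left(U{\left(-22,-3 \right)},-792 \right)}} = \frac{1}{-572603 + \left(1 + 0\right)^{2}} = \frac{1}{-572603 + 1^{2}} = \frac{1}{-572603 + 1} = \frac{1}{-572602} = - \frac{1}{572602}$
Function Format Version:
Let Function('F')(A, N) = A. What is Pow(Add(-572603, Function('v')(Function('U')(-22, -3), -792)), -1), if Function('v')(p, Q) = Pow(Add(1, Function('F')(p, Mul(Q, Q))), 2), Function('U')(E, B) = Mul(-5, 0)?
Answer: Rational(-1, 572602) ≈ -1.7464e-6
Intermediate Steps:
Function('U')(E, B) = 0
Function('v')(p, Q) = Pow(Add(1, p), 2)
Pow(Add(-572603, Function('v')(Function('U')(-22, -3), -792)), -1) = Pow(Add(-572603, Pow(Add(1, 0), 2)), -1) = Pow(Add(-572603, Pow(1, 2)), -1) = Pow(Add(-572603, 1), -1) = Pow(-572602, -1) = Rational(-1, 572602)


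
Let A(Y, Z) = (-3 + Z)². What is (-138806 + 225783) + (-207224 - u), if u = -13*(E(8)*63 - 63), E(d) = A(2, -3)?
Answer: -91582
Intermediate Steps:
E(d) = 36 (E(d) = (-3 - 3)² = (-6)² = 36)
u = -28665 (u = -13*(36*63 - 63) = -13*(2268 - 63) = -13*2205 = -28665)
(-138806 + 225783) + (-207224 - u) = (-138806 + 225783) + (-207224 - 1*(-28665)) = 86977 + (-207224 + 28665) = 86977 - 178559 = -91582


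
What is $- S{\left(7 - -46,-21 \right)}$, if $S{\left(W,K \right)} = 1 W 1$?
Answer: $-53$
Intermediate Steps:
$S{\left(W,K \right)} = W$ ($S{\left(W,K \right)} = W 1 = W$)
$- S{\left(7 - -46,-21 \right)} = - (7 - -46) = - (7 + 46) = \left(-1\right) 53 = -53$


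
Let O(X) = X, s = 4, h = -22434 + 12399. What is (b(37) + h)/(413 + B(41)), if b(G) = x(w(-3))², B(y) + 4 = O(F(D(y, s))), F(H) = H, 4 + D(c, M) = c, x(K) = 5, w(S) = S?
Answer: -5005/223 ≈ -22.444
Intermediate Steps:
h = -10035
D(c, M) = -4 + c
B(y) = -8 + y (B(y) = -4 + (-4 + y) = -8 + y)
b(G) = 25 (b(G) = 5² = 25)
(b(37) + h)/(413 + B(41)) = (25 - 10035)/(413 + (-8 + 41)) = -10010/(413 + 33) = -10010/446 = -10010*1/446 = -5005/223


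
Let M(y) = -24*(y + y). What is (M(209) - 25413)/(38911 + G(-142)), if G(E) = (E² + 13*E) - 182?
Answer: -35445/57047 ≈ -0.62133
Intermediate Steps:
G(E) = -182 + E² + 13*E
M(y) = -48*y
(M(209) - 25413)/(38911 + G(-142)) = (-48*209 - 25413)/(38911 + (-182 + (-142)² + 13*(-142))) = (-10032 - 25413)/(38911 + (-182 + 20164 - 1846)) = -35445/(38911 + 18136) = -35445/57047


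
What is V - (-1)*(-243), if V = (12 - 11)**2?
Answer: -242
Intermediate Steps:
V = 1 (V = 1**2 = 1)
V - (-1)*(-243) = 1 - (-1)*(-243) = 1 - 1*243 = 1 - 243 = -242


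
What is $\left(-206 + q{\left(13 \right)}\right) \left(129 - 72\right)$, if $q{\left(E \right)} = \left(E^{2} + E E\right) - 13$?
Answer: $6783$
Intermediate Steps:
$q{\left(E \right)} = -13 + 2 E^{2}$ ($q{\left(E \right)} = \left(E^{2} + E^{2}\right) - 13 = 2 E^{2} - 13 = -13 + 2 E^{2}$)
$\left(-206 + q{\left(13 \right)}\right) \left(129 - 72\right) = \left(-206 - \left(13 - 2 \cdot 13^{2}\right)\right) \left(129 - 72\right) = \left(-206 + \left(-13 + 2 \cdot 169\right)\right) 57 = \left(-206 + \left(-13 + 338\right)\right) 57 = \left(-206 + 325\right) 57 = 119 \cdot 57 = 6783$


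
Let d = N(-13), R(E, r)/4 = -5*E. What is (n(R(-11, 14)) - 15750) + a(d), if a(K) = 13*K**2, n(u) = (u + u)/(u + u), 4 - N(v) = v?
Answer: -11992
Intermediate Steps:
N(v) = 4 - v
R(E, r) = -20*E (R(E, r) = 4*(-5*E) = -20*E)
n(u) = 1 (n(u) = (2*u)/((2*u)) = (2*u)*(1/(2*u)) = 1)
d = 17 (d = 4 - 1*(-13) = 4 + 13 = 17)
(n(R(-11, 14)) - 15750) + a(d) = (1 - 15750) + 13*17**2 = -15749 + 13*289 = -15749 + 3757 = -11992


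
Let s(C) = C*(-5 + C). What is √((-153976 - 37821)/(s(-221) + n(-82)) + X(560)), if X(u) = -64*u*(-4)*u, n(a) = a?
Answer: √94335371249862/1084 ≈ 8960.0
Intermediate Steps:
X(u) = 256*u² (X(u) = -64*(-4*u)*u = -(-256)*u² = 256*u²)
√((-153976 - 37821)/(s(-221) + n(-82)) + X(560)) = √((-153976 - 37821)/(-221*(-5 - 221) - 82) + 256*560²) = √(-191797/(-221*(-226) - 82) + 256*313600) = √(-191797/(49946 - 82) + 80281600) = √(-191797/49864 + 80281600) = √(-191797*1/49864 + 80281600) = √(-8339/2168 + 80281600) = √(174050500461/2168) = √94335371249862/1084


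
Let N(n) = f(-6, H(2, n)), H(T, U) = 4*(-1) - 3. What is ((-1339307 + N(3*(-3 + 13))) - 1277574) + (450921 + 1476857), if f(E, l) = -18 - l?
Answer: -689114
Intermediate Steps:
H(T, U) = -7 (H(T, U) = -4 - 3 = -7)
N(n) = -11 (N(n) = -18 - 1*(-7) = -18 + 7 = -11)
((-1339307 + N(3*(-3 + 13))) - 1277574) + (450921 + 1476857) = ((-1339307 - 11) - 1277574) + (450921 + 1476857) = (-1339318 - 1277574) + 1927778 = -2616892 + 1927778 = -689114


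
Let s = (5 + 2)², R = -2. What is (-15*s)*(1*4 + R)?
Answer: -1470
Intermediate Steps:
s = 49 (s = 7² = 49)
(-15*s)*(1*4 + R) = (-15*49)*(1*4 - 2) = -735*(4 - 2) = -735*2 = -1470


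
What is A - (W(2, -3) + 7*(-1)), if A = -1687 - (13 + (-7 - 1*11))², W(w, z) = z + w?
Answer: -1704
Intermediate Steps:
W(w, z) = w + z
A = -1712 (A = -1687 - (13 + (-7 - 11))² = -1687 - (13 - 18)² = -1687 - 1*(-5)² = -1687 - 1*25 = -1687 - 25 = -1712)
A - (W(2, -3) + 7*(-1)) = -1712 - ((2 - 3) + 7*(-1)) = -1712 - (-1 - 7) = -1712 - 1*(-8) = -1712 + 8 = -1704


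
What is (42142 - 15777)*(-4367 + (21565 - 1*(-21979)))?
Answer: 1032901605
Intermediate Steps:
(42142 - 15777)*(-4367 + (21565 - 1*(-21979))) = 26365*(-4367 + (21565 + 21979)) = 26365*(-4367 + 43544) = 26365*39177 = 1032901605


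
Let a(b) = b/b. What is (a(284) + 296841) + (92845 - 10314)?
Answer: 379373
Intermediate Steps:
a(b) = 1
(a(284) + 296841) + (92845 - 10314) = (1 + 296841) + (92845 - 10314) = 296842 + 82531 = 379373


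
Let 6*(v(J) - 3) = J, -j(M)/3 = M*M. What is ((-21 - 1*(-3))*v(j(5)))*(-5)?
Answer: -855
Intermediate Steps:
j(M) = -3*M² (j(M) = -3*M*M = -3*M²)
v(J) = 3 + J/6
((-21 - 1*(-3))*v(j(5)))*(-5) = ((-21 - 1*(-3))*(3 + (-3*5²)/6))*(-5) = ((-21 + 3)*(3 + (-3*25)/6))*(-5) = -18*(3 + (⅙)*(-75))*(-5) = -18*(3 - 25/2)*(-5) = -18*(-19/2)*(-5) = 171*(-5) = -855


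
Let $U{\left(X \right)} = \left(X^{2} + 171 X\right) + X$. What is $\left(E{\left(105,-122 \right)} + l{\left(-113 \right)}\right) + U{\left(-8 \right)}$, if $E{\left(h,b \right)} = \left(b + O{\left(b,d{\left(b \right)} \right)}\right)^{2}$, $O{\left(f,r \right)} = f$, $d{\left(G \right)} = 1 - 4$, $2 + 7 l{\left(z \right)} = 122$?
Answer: $\frac{407688}{7} \approx 58241.0$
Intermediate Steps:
$U{\left(X \right)} = X^{2} + 172 X$
$l{\left(z \right)} = \frac{120}{7}$ ($l{\left(z \right)} = - \frac{2}{7} + \frac{1}{7} \cdot 122 = - \frac{2}{7} + \frac{122}{7} = \frac{120}{7}$)
$d{\left(G \right)} = -3$
$E{\left(h,b \right)} = 4 b^{2}$ ($E{\left(h,b \right)} = \left(b + b\right)^{2} = \left(2 b\right)^{2} = 4 b^{2}$)
$\left(E{\left(105,-122 \right)} + l{\left(-113 \right)}\right) + U{\left(-8 \right)} = \left(4 \left(-122\right)^{2} + \frac{120}{7}\right) - 8 \left(172 - 8\right) = \left(4 \cdot 14884 + \frac{120}{7}\right) - 1312 = \left(59536 + \frac{120}{7}\right) - 1312 = \frac{416872}{7} - 1312 = \frac{407688}{7}$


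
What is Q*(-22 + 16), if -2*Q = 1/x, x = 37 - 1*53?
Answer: -3/16 ≈ -0.18750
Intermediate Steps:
x = -16 (x = 37 - 53 = -16)
Q = 1/32 (Q = -½/(-16) = -½*(-1/16) = 1/32 ≈ 0.031250)
Q*(-22 + 16) = (-22 + 16)/32 = (1/32)*(-6) = -3/16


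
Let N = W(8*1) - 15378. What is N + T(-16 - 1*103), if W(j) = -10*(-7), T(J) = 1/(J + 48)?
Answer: -1086869/71 ≈ -15308.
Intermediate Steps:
T(J) = 1/(48 + J)
W(j) = 70
N = -15308 (N = 70 - 15378 = -15308)
N + T(-16 - 1*103) = -15308 + 1/(48 + (-16 - 1*103)) = -15308 + 1/(48 + (-16 - 103)) = -15308 + 1/(48 - 119) = -15308 + 1/(-71) = -15308 - 1/71 = -1086869/71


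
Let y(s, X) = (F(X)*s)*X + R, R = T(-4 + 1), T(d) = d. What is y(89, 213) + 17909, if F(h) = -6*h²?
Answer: -5160342892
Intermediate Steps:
R = -3 (R = -4 + 1 = -3)
y(s, X) = -3 - 6*s*X³ (y(s, X) = ((-6*X²)*s)*X - 3 = (-6*s*X²)*X - 3 = -6*s*X³ - 3 = -3 - 6*s*X³)
y(89, 213) + 17909 = (-3 - 6*89*213³) + 17909 = (-3 - 6*89*9663597) + 17909 = (-3 - 5160360798) + 17909 = -5160360801 + 17909 = -5160342892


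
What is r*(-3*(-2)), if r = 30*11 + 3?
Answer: 1998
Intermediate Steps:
r = 333 (r = 330 + 3 = 333)
r*(-3*(-2)) = 333*(-3*(-2)) = 333*6 = 1998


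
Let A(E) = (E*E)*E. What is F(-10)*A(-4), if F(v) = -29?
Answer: 1856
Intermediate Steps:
A(E) = E**3 (A(E) = E**2*E = E**3)
F(-10)*A(-4) = -29*(-4)**3 = -29*(-64) = 1856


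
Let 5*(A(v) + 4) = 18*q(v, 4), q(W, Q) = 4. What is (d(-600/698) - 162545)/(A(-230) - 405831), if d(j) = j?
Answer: 283642525/708156947 ≈ 0.40054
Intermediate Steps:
A(v) = 52/5 (A(v) = -4 + (18*4)/5 = -4 + (⅕)*72 = -4 + 72/5 = 52/5)
(d(-600/698) - 162545)/(A(-230) - 405831) = (-600/698 - 162545)/(52/5 - 405831) = (-600*1/698 - 162545)/(-2029103/5) = (-300/349 - 162545)*(-5/2029103) = -56728505/349*(-5/2029103) = 283642525/708156947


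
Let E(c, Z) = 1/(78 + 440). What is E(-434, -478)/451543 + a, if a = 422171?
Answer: 98745490403855/233899274 ≈ 4.2217e+5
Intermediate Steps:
E(c, Z) = 1/518
E(-434, -478)/451543 + a = (1/518)/451543 + 422171 = (1/518)*(1/451543) + 422171 = 1/233899274 + 422171 = 98745490403855/233899274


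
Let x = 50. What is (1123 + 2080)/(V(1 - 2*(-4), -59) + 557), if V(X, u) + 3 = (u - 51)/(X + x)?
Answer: 188977/32576 ≈ 5.8011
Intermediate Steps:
V(X, u) = -3 + (-51 + u)/(50 + X) (V(X, u) = -3 + (u - 51)/(X + 50) = -3 + (-51 + u)/(50 + X))
(1123 + 2080)/(V(1 - 2*(-4), -59) + 557) = (1123 + 2080)/((-201 - 59 - 3*(1 - 2*(-4)))/(50 + (1 - 2*(-4))) + 557) = 3203/((-201 - 59 - 3*(1 + 8))/(50 + (1 + 8)) + 557) = 3203/((-201 - 59 - 3*9)/(50 + 9) + 557) = 3203/((-201 - 59 - 27)/59 + 557) = 3203/((1/59)*(-287) + 557) = 3203/(-287/59 + 557) = 3203/(32576/59) = 3203*(59/32576) = 188977/32576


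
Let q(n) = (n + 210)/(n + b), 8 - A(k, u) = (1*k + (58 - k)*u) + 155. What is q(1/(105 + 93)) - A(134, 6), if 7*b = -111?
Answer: -4135992/21971 ≈ -188.25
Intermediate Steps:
b = -111/7 (b = (⅐)*(-111) = -111/7 ≈ -15.857)
A(k, u) = -147 - k - u*(58 - k) (A(k, u) = 8 - ((1*k + (58 - k)*u) + 155) = 8 - ((k + u*(58 - k)) + 155) = 8 - (155 + k + u*(58 - k)) = 8 + (-155 - k - u*(58 - k)) = -147 - k - u*(58 - k))
q(n) = (210 + n)/(-111/7 + n) (q(n) = (n + 210)/(n - 111/7) = (210 + n)/(-111/7 + n))
q(1/(105 + 93)) - A(134, 6) = 7*(210 + 1/(105 + 93))/(-111 + 7/(105 + 93)) - (-147 - 1*134 - 58*6 + 134*6) = 7*(210 + 1/198)/(-111 + 7/198) - (-147 - 134 - 348 + 804) = 7*(210 + 1/198)/(-111 + 7*(1/198)) - 1*175 = 7*(41581/198)/(-111 + 7/198) - 175 = 7*(41581/198)/(-21971/198) - 175 = 7*(-198/21971)*(41581/198) - 175 = -291067/21971 - 175 = -4135992/21971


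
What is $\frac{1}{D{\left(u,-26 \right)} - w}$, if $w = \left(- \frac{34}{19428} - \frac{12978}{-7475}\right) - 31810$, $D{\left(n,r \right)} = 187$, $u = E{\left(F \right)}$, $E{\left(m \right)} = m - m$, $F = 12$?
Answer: $\frac{72612150}{2323245022333} \approx 3.1255 \cdot 10^{-5}$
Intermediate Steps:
$E{\left(m \right)} = 0$
$u = 0$
$w = - \frac{2309666550283}{72612150}$ ($w = \left(\left(-34\right) \frac{1}{19428} - - \frac{12978}{7475}\right) - 31810 = \left(- \frac{17}{9714} + \frac{12978}{7475}\right) - 31810 = \frac{125941217}{72612150} - 31810 = - \frac{2309666550283}{72612150} \approx -31808.0$)
$\frac{1}{D{\left(u,-26 \right)} - w} = \frac{1}{187 - - \frac{2309666550283}{72612150}} = \frac{1}{187 + \frac{2309666550283}{72612150}} = \frac{1}{\frac{2323245022333}{72612150}} = \frac{72612150}{2323245022333}$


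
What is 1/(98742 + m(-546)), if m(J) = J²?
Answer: 1/396858 ≈ 2.5198e-6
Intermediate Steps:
1/(98742 + m(-546)) = 1/(98742 + (-546)²) = 1/(98742 + 298116) = 1/396858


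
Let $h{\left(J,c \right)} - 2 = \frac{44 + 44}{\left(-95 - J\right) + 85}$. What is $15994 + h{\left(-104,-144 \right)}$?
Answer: $\frac{751856}{47} \approx 15997.0$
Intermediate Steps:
$h{\left(J,c \right)} = 2 + \frac{88}{-10 - J}$ ($h{\left(J,c \right)} = 2 + \frac{44 + 44}{\left(-95 - J\right) + 85} = 2 + \frac{88}{-10 - J}$)
$15994 + h{\left(-104,-144 \right)} = 15994 + \frac{2 \left(-34 - 104\right)}{10 - 104} = 15994 + 2 \frac{1}{-94} \left(-138\right) = 15994 + 2 \left(- \frac{1}{94}\right) \left(-138\right) = 15994 + \frac{138}{47} = \frac{751856}{47}$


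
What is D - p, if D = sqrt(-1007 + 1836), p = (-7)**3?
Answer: 343 + sqrt(829) ≈ 371.79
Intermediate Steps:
p = -343
D = sqrt(829) ≈ 28.792
D - p = sqrt(829) - 1*(-343) = sqrt(829) + 343 = 343 + sqrt(829)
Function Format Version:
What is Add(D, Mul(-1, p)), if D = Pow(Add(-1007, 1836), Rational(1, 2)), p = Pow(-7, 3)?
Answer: Add(343, Pow(829, Rational(1, 2))) ≈ 371.79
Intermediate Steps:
p = -343
D = Pow(829, Rational(1, 2)) ≈ 28.792
Add(D, Mul(-1, p)) = Add(Pow(829, Rational(1, 2)), Mul(-1, -343)) = Add(Pow(829, Rational(1, 2)), 343) = Add(343, Pow(829, Rational(1, 2)))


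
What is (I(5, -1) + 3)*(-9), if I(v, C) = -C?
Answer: -36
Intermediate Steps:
(I(5, -1) + 3)*(-9) = (-1*(-1) + 3)*(-9) = (1 + 3)*(-9) = 4*(-9) = -36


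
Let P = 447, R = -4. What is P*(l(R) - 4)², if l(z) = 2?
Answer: 1788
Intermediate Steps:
P*(l(R) - 4)² = 447*(2 - 4)² = 447*(-2)² = 447*4 = 1788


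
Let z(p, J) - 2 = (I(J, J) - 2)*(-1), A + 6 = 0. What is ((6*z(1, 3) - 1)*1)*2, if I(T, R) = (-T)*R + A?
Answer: 226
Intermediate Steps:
A = -6 (A = -6 + 0 = -6)
I(T, R) = -6 - R*T (I(T, R) = (-T)*R - 6 = -R*T - 6 = -6 - R*T)
z(p, J) = 10 + J**2 (z(p, J) = 2 + ((-6 - J*J) - 2)*(-1) = 2 + ((-6 - J**2) - 2)*(-1) = 2 + (-8 - J**2)*(-1) = 2 + (8 + J**2) = 10 + J**2)
((6*z(1, 3) - 1)*1)*2 = ((6*(10 + 3**2) - 1)*1)*2 = ((6*(10 + 9) - 1)*1)*2 = ((6*19 - 1)*1)*2 = ((114 - 1)*1)*2 = (113*1)*2 = 113*2 = 226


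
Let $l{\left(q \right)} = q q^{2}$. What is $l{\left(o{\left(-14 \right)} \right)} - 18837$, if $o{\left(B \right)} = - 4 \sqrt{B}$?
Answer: $-18837 + 896 i \sqrt{14} \approx -18837.0 + 3352.5 i$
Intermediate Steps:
$l{\left(q \right)} = q^{3}$
$l{\left(o{\left(-14 \right)} \right)} - 18837 = \left(- 4 \sqrt{-14}\right)^{3} - 18837 = \left(- 4 i \sqrt{14}\right)^{3} - 18837 = 896 i \sqrt{14} - 18837 = -18837 + 896 i \sqrt{14}$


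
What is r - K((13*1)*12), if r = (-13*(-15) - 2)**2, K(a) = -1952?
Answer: 39201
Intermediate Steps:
r = 37249 (r = (195 - 2)**2 = 193**2 = 37249)
r - K((13*1)*12) = 37249 - 1*(-1952) = 37249 + 1952 = 39201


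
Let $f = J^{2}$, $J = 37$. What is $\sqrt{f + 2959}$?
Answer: $2 \sqrt{1082} \approx 65.788$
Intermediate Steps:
$f = 1369$ ($f = 37^{2} = 1369$)
$\sqrt{f + 2959} = \sqrt{1369 + 2959} = \sqrt{4328} = 2 \sqrt{1082}$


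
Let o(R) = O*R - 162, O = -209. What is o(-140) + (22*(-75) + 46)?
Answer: 27494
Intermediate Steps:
o(R) = -162 - 209*R (o(R) = -209*R - 162 = -162 - 209*R)
o(-140) + (22*(-75) + 46) = (-162 - 209*(-140)) + (22*(-75) + 46) = (-162 + 29260) + (-1650 + 46) = 29098 - 1604 = 27494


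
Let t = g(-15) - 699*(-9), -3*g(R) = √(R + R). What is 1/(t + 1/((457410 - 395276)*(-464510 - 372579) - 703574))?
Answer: 51056916835003259137075500/321199090861893217094199691003 + 2705288869549272250000*I*√30/321199090861893217094199691003 ≈ 0.00015896 + 4.6132e-8*I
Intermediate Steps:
g(R) = -√2*√R/3 (g(R) = -√(R + R)/3 = -√2*√R/3)
t = 6291 - I*√30/3 (t = -√2*√(-15)/3 - 699*(-9) = -√2*I*√15/3 - 233*(-27) = -I*√30/3 + 6291 = 6291 - I*√30/3 ≈ 6291.0 - 1.8257*I)
1/(t + 1/((457410 - 395276)*(-464510 - 372579) - 703574)) = 1/((6291 - I*√30/3) + 1/((457410 - 395276)*(-464510 - 372579) - 703574)) = 1/((6291 - I*√30/3) + 1/(62134*(-837089) - 703574)) = 1/((6291 - I*√30/3) + 1/(-52011687926 - 703574)) = 1/((6291 - I*√30/3) + 1/(-52012391500)) = 1/((6291 - I*√30/3) - 1/52012391500) = 1/(327209954926499/52012391500 - I*√30/3)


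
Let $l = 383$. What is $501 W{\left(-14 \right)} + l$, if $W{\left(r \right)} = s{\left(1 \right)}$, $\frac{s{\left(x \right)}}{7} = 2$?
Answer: $7397$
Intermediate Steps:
$s{\left(x \right)} = 14$ ($s{\left(x \right)} = 7 \cdot 2 = 14$)
$W{\left(r \right)} = 14$
$501 W{\left(-14 \right)} + l = 501 \cdot 14 + 383 = 7014 + 383 = 7397$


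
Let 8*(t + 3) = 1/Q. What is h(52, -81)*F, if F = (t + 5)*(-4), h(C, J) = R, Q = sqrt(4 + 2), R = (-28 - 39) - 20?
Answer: 696 + 29*sqrt(6)/4 ≈ 713.76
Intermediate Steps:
R = -87 (R = -67 - 20 = -87)
Q = sqrt(6) ≈ 2.4495
t = -3 + sqrt(6)/48 (t = -3 + 1/(8*(sqrt(6))) = -3 + (sqrt(6)/6)/8 = -3 + sqrt(6)/48 ≈ -2.9490)
h(C, J) = -87
F = -8 - sqrt(6)/12 (F = ((-3 + sqrt(6)/48) + 5)*(-4) = (2 + sqrt(6)/48)*(-4) = -8 - sqrt(6)/12 ≈ -8.2041)
h(52, -81)*F = -87*(-8 - sqrt(6)/12) = 696 + 29*sqrt(6)/4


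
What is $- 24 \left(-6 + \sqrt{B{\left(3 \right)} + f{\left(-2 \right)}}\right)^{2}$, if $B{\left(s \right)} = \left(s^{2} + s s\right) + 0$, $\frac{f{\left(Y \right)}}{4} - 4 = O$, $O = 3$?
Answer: $-1968 + 288 \sqrt{46} \approx -14.689$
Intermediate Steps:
$f{\left(Y \right)} = 28$ ($f{\left(Y \right)} = 16 + 4 \cdot 3 = 16 + 12 = 28$)
$B{\left(s \right)} = 2 s^{2}$ ($B{\left(s \right)} = \left(s^{2} + s^{2}\right) + 0 = 2 s^{2} + 0 = 2 s^{2}$)
$- 24 \left(-6 + \sqrt{B{\left(3 \right)} + f{\left(-2 \right)}}\right)^{2} = - 24 \left(-6 + \sqrt{2 \cdot 3^{2} + 28}\right)^{2} = - 24 \left(-6 + \sqrt{2 \cdot 9 + 28}\right)^{2} = - 24 \left(-6 + \sqrt{18 + 28}\right)^{2} = - 24 \left(-6 + \sqrt{46}\right)^{2}$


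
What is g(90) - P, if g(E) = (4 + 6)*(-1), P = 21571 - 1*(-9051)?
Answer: -30632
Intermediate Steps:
P = 30622 (P = 21571 + 9051 = 30622)
g(E) = -10 (g(E) = 10*(-1) = -10)
g(90) - P = -10 - 1*30622 = -10 - 30622 = -30632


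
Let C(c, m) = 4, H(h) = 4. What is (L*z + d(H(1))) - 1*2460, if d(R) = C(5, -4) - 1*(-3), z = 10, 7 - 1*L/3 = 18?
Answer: -2783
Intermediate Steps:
L = -33 (L = 21 - 3*18 = 21 - 54 = -33)
d(R) = 7 (d(R) = 4 - 1*(-3) = 4 + 3 = 7)
(L*z + d(H(1))) - 1*2460 = (-33*10 + 7) - 1*2460 = (-330 + 7) - 2460 = -323 - 2460 = -2783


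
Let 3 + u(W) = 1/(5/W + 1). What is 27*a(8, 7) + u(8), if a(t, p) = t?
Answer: 2777/13 ≈ 213.62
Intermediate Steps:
u(W) = -3 + 1/(1 + 5/W) (u(W) = -3 + 1/(5/W + 1) = -3 + 1/(1 + 5/W))
27*a(8, 7) + u(8) = 27*8 + (-15 - 2*8)/(5 + 8) = 216 + (-15 - 16)/13 = 216 + (1/13)*(-31) = 216 - 31/13 = 2777/13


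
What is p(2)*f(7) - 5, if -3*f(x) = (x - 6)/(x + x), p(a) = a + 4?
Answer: -36/7 ≈ -5.1429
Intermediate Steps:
p(a) = 4 + a
f(x) = -(-6 + x)/(6*x) (f(x) = -(x - 6)/(3*(x + x)) = -(-6 + x)/(3*(2*x)) = -(-6 + x)*1/(2*x)/3 = -(-6 + x)/(6*x))
p(2)*f(7) - 5 = (4 + 2)*((1/6)*(6 - 1*7)/7) - 5 = 6*((1/6)*(1/7)*(6 - 7)) - 5 = 6*((1/6)*(1/7)*(-1)) - 5 = 6*(-1/42) - 5 = -1/7 - 5 = -36/7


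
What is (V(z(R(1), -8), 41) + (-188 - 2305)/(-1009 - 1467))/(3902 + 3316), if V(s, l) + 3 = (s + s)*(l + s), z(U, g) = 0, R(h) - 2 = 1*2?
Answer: -1645/5957256 ≈ -0.00027613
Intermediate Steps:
R(h) = 4 (R(h) = 2 + 1*2 = 2 + 2 = 4)
V(s, l) = -3 + 2*s*(l + s) (V(s, l) = -3 + (s + s)*(l + s) = -3 + (2*s)*(l + s) = -3 + 2*s*(l + s))
(V(z(R(1), -8), 41) + (-188 - 2305)/(-1009 - 1467))/(3902 + 3316) = ((-3 + 2*0² + 2*41*0) + (-188 - 2305)/(-1009 - 1467))/(3902 + 3316) = ((-3 + 2*0 + 0) - 2493/(-2476))/7218 = ((-3 + 0 + 0) - 2493*(-1/2476))*(1/7218) = (-3 + 2493/2476)*(1/7218) = -4935/2476*1/7218 = -1645/5957256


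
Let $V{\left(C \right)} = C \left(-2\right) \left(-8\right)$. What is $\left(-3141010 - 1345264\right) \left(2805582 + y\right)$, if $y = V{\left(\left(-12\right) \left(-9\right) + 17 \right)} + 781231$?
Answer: $-16100398452762$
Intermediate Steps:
$V{\left(C \right)} = 16 C$ ($V{\left(C \right)} = - 2 C \left(-8\right) = 16 C$)
$y = 783231$ ($y = 16 \left(\left(-12\right) \left(-9\right) + 17\right) + 781231 = 16 \left(108 + 17\right) + 781231 = 16 \cdot 125 + 781231 = 2000 + 781231 = 783231$)
$\left(-3141010 - 1345264\right) \left(2805582 + y\right) = \left(-3141010 - 1345264\right) \left(2805582 + 783231\right) = \left(-4486274\right) 3588813 = -16100398452762$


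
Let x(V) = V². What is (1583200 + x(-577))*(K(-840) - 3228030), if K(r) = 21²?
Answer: -6184476882981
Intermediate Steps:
K(r) = 441
(1583200 + x(-577))*(K(-840) - 3228030) = (1583200 + (-577)²)*(441 - 3228030) = (1583200 + 332929)*(-3227589) = 1916129*(-3227589) = -6184476882981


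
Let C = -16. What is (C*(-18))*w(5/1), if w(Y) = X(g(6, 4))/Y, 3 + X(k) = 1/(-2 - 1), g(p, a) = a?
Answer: -192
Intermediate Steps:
X(k) = -10/3 (X(k) = -3 + 1/(-2 - 1) = -3 + 1/(-3) = -3 - ⅓ = -10/3)
w(Y) = -10/(3*Y)
(C*(-18))*w(5/1) = (-16*(-18))*(-10/(3*(5/1))) = 288*(-10/(3*(5*1))) = 288*(-10/3/5) = 288*(-10/3*⅕) = 288*(-⅔) = -192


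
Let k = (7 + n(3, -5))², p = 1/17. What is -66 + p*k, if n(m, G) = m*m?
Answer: -866/17 ≈ -50.941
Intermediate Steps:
n(m, G) = m²
p = 1/17 ≈ 0.058824
k = 256 (k = (7 + 3²)² = (7 + 9)² = 16² = 256)
-66 + p*k = -66 + (1/17)*256 = -66 + 256/17 = -866/17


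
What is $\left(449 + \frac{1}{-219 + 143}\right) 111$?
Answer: $\frac{3787653}{76} \approx 49838.0$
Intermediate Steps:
$\left(449 + \frac{1}{-219 + 143}\right) 111 = \left(449 + \frac{1}{-76}\right) 111 = \left(449 - \frac{1}{76}\right) 111 = \frac{34123}{76} \cdot 111 = \frac{3787653}{76}$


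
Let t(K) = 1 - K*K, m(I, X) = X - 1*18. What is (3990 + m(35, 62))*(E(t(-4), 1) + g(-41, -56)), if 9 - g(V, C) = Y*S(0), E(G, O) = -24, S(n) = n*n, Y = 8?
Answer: -60510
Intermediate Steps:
m(I, X) = -18 + X (m(I, X) = X - 18 = -18 + X)
S(n) = n²
t(K) = 1 - K²
g(V, C) = 9 (g(V, C) = 9 - 8*0² = 9 - 8*0 = 9 - 1*0 = 9 + 0 = 9)
(3990 + m(35, 62))*(E(t(-4), 1) + g(-41, -56)) = (3990 + (-18 + 62))*(-24 + 9) = (3990 + 44)*(-15) = 4034*(-15) = -60510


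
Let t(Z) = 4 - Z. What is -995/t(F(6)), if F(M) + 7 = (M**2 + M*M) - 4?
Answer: 995/57 ≈ 17.456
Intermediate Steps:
F(M) = -11 + 2*M**2 (F(M) = -7 + ((M**2 + M*M) - 4) = -7 + ((M**2 + M**2) - 4) = -7 + (2*M**2 - 4) = -7 + (-4 + 2*M**2) = -11 + 2*M**2)
-995/t(F(6)) = -995/(4 - (-11 + 2*6**2)) = -995/(4 - (-11 + 2*36)) = -995/(4 - (-11 + 72)) = -995/(4 - 1*61) = -995/(4 - 61) = -995/(-57) = -995*(-1/57) = 995/57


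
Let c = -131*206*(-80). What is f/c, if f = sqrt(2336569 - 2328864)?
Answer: sqrt(7705)/2158880 ≈ 4.0659e-5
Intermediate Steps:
f = sqrt(7705) ≈ 87.778
c = 2158880 (c = -26986*(-80) = 2158880)
f/c = sqrt(7705)/2158880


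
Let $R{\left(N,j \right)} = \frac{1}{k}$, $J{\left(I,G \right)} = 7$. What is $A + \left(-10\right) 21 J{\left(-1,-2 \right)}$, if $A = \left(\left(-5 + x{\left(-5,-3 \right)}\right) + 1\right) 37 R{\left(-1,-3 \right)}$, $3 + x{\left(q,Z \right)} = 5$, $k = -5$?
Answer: $- \frac{7276}{5} \approx -1455.2$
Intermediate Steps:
$x{\left(q,Z \right)} = 2$ ($x{\left(q,Z \right)} = -3 + 5 = 2$)
$R{\left(N,j \right)} = - \frac{1}{5}$ ($R{\left(N,j \right)} = \frac{1}{-5} = - \frac{1}{5}$)
$A = \frac{74}{5}$ ($A = \left(\left(-5 + 2\right) + 1\right) 37 \left(- \frac{1}{5}\right) = \left(-3 + 1\right) 37 \left(- \frac{1}{5}\right) = \left(-2\right) 37 \left(- \frac{1}{5}\right) = \left(-74\right) \left(- \frac{1}{5}\right) = \frac{74}{5} \approx 14.8$)
$A + \left(-10\right) 21 J{\left(-1,-2 \right)} = \frac{74}{5} + \left(-10\right) 21 \cdot 7 = \frac{74}{5} - 1470 = - \frac{7276}{5}$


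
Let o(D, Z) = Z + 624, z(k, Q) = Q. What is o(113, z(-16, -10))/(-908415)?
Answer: -614/908415 ≈ -0.00067590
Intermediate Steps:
o(D, Z) = 624 + Z
o(113, z(-16, -10))/(-908415) = (624 - 10)/(-908415) = 614*(-1/908415) = -614/908415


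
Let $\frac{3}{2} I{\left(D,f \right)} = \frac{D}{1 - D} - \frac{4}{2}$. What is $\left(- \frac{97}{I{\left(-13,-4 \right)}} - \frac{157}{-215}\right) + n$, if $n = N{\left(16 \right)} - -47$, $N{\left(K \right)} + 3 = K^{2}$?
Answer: $\frac{3088892}{8815} \approx 350.41$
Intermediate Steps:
$N{\left(K \right)} = -3 + K^{2}$
$I{\left(D,f \right)} = - \frac{4}{3} + \frac{2 D}{3 \left(1 - D\right)}$ ($I{\left(D,f \right)} = \frac{2 \left(\frac{D}{1 - D} - \frac{4}{2}\right)}{3} = \frac{2 \left(\frac{D}{1 - D} - 2\right)}{3} = \frac{2 \left(-2 + \frac{D}{1 - D}\right)}{3} = - \frac{4}{3} + \frac{2 D}{3 \left(1 - D\right)}$)
$n = 300$ ($n = \left(-3 + 16^{2}\right) - -47 = \left(-3 + 256\right) + 47 = 253 + 47 = 300$)
$\left(- \frac{97}{I{\left(-13,-4 \right)}} - \frac{157}{-215}\right) + n = \left(- \frac{97}{\frac{2}{3} \frac{1}{-1 - 13} \left(2 - -39\right)} - \frac{157}{-215}\right) + 300 = \left(- \frac{97}{\frac{2}{3} \frac{1}{-14} \left(2 + 39\right)} - - \frac{157}{215}\right) + 300 = \left(- \frac{97}{\frac{2}{3} \left(- \frac{1}{14}\right) 41} + \frac{157}{215}\right) + 300 = \left(- \frac{97}{- \frac{41}{21}} + \frac{157}{215}\right) + 300 = \left(\left(-97\right) \left(- \frac{21}{41}\right) + \frac{157}{215}\right) + 300 = \left(\frac{2037}{41} + \frac{157}{215}\right) + 300 = \frac{444392}{8815} + 300 = \frac{3088892}{8815}$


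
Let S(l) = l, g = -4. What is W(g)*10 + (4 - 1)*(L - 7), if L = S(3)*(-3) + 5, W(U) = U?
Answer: -73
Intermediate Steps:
L = -4 (L = 3*(-3) + 5 = -9 + 5 = -4)
W(g)*10 + (4 - 1)*(L - 7) = -4*10 + (4 - 1)*(-4 - 7) = -40 + 3*(-11) = -40 - 33 = -73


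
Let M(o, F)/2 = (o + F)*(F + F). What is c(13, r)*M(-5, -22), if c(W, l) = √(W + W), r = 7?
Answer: 2376*√26 ≈ 12115.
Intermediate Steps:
M(o, F) = 4*F*(F + o) (M(o, F) = 2*((o + F)*(F + F)) = 2*((F + o)*(2*F)) = 2*(2*F*(F + o)) = 4*F*(F + o))
c(W, l) = √2*√W (c(W, l) = √(2*W) = √2*√W)
c(13, r)*M(-5, -22) = (√2*√13)*(4*(-22)*(-22 - 5)) = √26*(4*(-22)*(-27)) = √26*2376 = 2376*√26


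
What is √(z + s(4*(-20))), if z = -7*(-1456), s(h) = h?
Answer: 8*√158 ≈ 100.56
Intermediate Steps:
z = 10192
√(z + s(4*(-20))) = √(10192 + 4*(-20)) = √(10192 - 80) = √10112 = 8*√158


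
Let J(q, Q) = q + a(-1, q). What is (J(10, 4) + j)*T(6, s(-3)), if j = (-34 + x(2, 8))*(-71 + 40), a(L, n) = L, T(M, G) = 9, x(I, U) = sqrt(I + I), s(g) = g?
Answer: 9009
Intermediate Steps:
x(I, U) = sqrt(2)*sqrt(I) (x(I, U) = sqrt(2*I) = sqrt(2)*sqrt(I))
J(q, Q) = -1 + q (J(q, Q) = q - 1 = -1 + q)
j = 992 (j = (-34 + sqrt(2)*sqrt(2))*(-71 + 40) = (-34 + 2)*(-31) = -32*(-31) = 992)
(J(10, 4) + j)*T(6, s(-3)) = ((-1 + 10) + 992)*9 = (9 + 992)*9 = 1001*9 = 9009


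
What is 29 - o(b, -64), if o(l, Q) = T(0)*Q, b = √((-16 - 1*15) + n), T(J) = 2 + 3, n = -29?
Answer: 349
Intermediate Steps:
T(J) = 5
b = 2*I*√15 (b = √((-16 - 1*15) - 29) = √((-16 - 15) - 29) = √(-31 - 29) = √(-60) = 2*I*√15 ≈ 7.746*I)
o(l, Q) = 5*Q
29 - o(b, -64) = 29 - 5*(-64) = 29 - 1*(-320) = 29 + 320 = 349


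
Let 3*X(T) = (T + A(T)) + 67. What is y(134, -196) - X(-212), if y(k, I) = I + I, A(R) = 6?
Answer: -1037/3 ≈ -345.67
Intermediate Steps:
X(T) = 73/3 + T/3 (X(T) = ((T + 6) + 67)/3 = ((6 + T) + 67)/3 = (73 + T)/3 = 73/3 + T/3)
y(k, I) = 2*I
y(134, -196) - X(-212) = 2*(-196) - (73/3 + (1/3)*(-212)) = -392 - (73/3 - 212/3) = -392 - 1*(-139/3) = -392 + 139/3 = -1037/3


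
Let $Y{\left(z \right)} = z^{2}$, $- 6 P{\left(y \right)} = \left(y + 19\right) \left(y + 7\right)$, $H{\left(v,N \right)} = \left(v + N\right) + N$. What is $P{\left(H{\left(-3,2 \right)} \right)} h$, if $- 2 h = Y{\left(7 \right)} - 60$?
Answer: $- \frac{440}{3} \approx -146.67$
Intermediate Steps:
$H{\left(v,N \right)} = v + 2 N$ ($H{\left(v,N \right)} = \left(N + v\right) + N = v + 2 N$)
$P{\left(y \right)} = - \frac{\left(7 + y\right) \left(19 + y\right)}{6}$ ($P{\left(y \right)} = - \frac{\left(y + 19\right) \left(y + 7\right)}{6} = - \frac{\left(19 + y\right) \left(7 + y\right)}{6} = - \frac{\left(7 + y\right) \left(19 + y\right)}{6}$)
$h = \frac{11}{2}$ ($h = - \frac{7^{2} - 60}{2} = - \frac{49 - 60}{2} = \left(- \frac{1}{2}\right) \left(-11\right) = \frac{11}{2} \approx 5.5$)
$P{\left(H{\left(-3,2 \right)} \right)} h = \left(- \frac{133}{6} - \frac{13 \left(-3 + 2 \cdot 2\right)}{3} - \frac{\left(-3 + 2 \cdot 2\right)^{2}}{6}\right) \frac{11}{2} = \left(- \frac{133}{6} - \frac{13 \left(-3 + 4\right)}{3} - \frac{\left(-3 + 4\right)^{2}}{6}\right) \frac{11}{2} = \left(- \frac{133}{6} - \frac{13}{3} - \frac{1^{2}}{6}\right) \frac{11}{2} = \left(- \frac{133}{6} - \frac{13}{3} - \frac{1}{6}\right) \frac{11}{2} = \left(- \frac{80}{3}\right) \frac{11}{2} = - \frac{440}{3}$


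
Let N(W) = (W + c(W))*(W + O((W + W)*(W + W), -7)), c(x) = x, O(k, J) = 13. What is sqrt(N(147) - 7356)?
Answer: 2*sqrt(9921) ≈ 199.21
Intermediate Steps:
N(W) = 2*W*(13 + W) (N(W) = (W + W)*(W + 13) = (2*W)*(13 + W) = 2*W*(13 + W))
sqrt(N(147) - 7356) = sqrt(2*147*(13 + 147) - 7356) = sqrt(2*147*160 - 7356) = sqrt(47040 - 7356) = sqrt(39684) = 2*sqrt(9921)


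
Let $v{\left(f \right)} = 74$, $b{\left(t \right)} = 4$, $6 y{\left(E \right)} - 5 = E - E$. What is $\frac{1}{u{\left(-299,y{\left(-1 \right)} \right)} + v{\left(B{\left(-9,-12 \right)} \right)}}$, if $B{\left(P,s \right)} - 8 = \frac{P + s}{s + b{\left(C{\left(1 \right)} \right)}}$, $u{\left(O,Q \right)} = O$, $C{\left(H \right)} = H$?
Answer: $- \frac{1}{225} \approx -0.0044444$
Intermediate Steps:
$y{\left(E \right)} = \frac{5}{6}$ ($y{\left(E \right)} = \frac{5}{6} + \frac{E - E}{6} = \frac{5}{6} + \frac{1}{6} \cdot 0 = \frac{5}{6} + 0 = \frac{5}{6}$)
$B{\left(P,s \right)} = 8 + \frac{P + s}{4 + s}$ ($B{\left(P,s \right)} = 8 + \frac{P + s}{s + 4} = 8 + \frac{P + s}{4 + s}$)
$\frac{1}{u{\left(-299,y{\left(-1 \right)} \right)} + v{\left(B{\left(-9,-12 \right)} \right)}} = \frac{1}{-299 + 74} = \frac{1}{-225} = - \frac{1}{225}$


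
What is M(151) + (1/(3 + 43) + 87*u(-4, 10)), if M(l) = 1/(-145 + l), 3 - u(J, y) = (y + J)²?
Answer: -198086/69 ≈ -2870.8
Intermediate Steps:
u(J, y) = 3 - (J + y)² (u(J, y) = 3 - (y + J)² = 3 - (J + y)²)
M(151) + (1/(3 + 43) + 87*u(-4, 10)) = 1/(-145 + 151) + (1/(3 + 43) + 87*(3 - (-4 + 10)²)) = 1/6 + (1/46 + 87*(3 - 1*6²)) = ⅙ + (1/46 + 87*(3 - 1*36)) = ⅙ + (1/46 + 87*(3 - 36)) = ⅙ + (1/46 + 87*(-33)) = ⅙ + (1/46 - 2871) = ⅙ - 132065/46 = -198086/69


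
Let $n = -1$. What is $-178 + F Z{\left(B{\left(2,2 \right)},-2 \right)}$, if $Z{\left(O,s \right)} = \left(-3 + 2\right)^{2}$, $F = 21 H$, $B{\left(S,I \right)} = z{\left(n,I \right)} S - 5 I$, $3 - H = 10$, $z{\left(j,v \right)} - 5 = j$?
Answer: $-325$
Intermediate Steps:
$z{\left(j,v \right)} = 5 + j$
$H = -7$ ($H = 3 - 10 = -7$)
$B{\left(S,I \right)} = - 5 I + 4 S$ ($B{\left(S,I \right)} = \left(5 - 1\right) S - 5 I = 4 S - 5 I = - 5 I + 4 S$)
$F = -147$ ($F = 21 \left(-7\right) = -147$)
$Z{\left(O,s \right)} = 1$ ($Z{\left(O,s \right)} = \left(-1\right)^{2} = 1$)
$-178 + F Z{\left(B{\left(2,2 \right)},-2 \right)} = -178 - 147 = -325$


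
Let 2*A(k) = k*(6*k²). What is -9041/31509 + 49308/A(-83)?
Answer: -5687408191/18016436583 ≈ -0.31568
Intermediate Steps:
A(k) = 3*k³ (A(k) = (k*(6*k²))/2 = (6*k³)/2 = 3*k³)
-9041/31509 + 49308/A(-83) = -9041/31509 + 49308/((3*(-83)³)) = -9041*1/31509 + 49308/((3*(-571787))) = -9041/31509 + 49308/(-1715361) = -9041/31509 + 49308*(-1/1715361) = -9041/31509 - 16436/571787 = -5687408191/18016436583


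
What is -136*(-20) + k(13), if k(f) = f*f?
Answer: 2889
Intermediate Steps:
k(f) = f²
-136*(-20) + k(13) = -136*(-20) + 13² = 2720 + 169 = 2889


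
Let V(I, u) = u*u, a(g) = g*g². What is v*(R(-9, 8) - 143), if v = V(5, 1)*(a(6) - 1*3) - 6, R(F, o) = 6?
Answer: -28359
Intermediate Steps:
a(g) = g³
V(I, u) = u²
v = 207 (v = 1²*(6³ - 1*3) - 6 = 1*(216 - 3) - 6 = 1*213 - 6 = 213 - 6 = 207)
v*(R(-9, 8) - 143) = 207*(6 - 143) = 207*(-137) = -28359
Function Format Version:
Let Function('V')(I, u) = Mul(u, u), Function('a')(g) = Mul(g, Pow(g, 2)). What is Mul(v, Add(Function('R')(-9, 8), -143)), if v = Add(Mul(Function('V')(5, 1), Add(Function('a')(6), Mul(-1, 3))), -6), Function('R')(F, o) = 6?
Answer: -28359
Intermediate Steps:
Function('a')(g) = Pow(g, 3)
Function('V')(I, u) = Pow(u, 2)
v = 207 (v = Add(Mul(Pow(1, 2), Add(Pow(6, 3), Mul(-1, 3))), -6) = Add(Mul(1, Add(216, -3)), -6) = Add(Mul(1, 213), -6) = Add(213, -6) = 207)
Mul(v, Add(Function('R')(-9, 8), -143)) = Mul(207, Add(6, -143)) = Mul(207, -137) = -28359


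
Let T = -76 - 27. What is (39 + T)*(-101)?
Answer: 6464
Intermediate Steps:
T = -103
(39 + T)*(-101) = (39 - 103)*(-101) = -64*(-101) = 6464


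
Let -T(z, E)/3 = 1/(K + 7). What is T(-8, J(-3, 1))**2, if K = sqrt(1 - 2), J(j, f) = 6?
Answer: 108/625 - 63*I/1250 ≈ 0.1728 - 0.0504*I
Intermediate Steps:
K = I (K = sqrt(-1) = I ≈ 1.0*I)
T(z, E) = -3*(7 - I)/50 (T(z, E) = -3/(I + 7) = -3*(7 - I)/50)
T(-8, J(-3, 1))**2 = (-21/50 + 3*I/50)**2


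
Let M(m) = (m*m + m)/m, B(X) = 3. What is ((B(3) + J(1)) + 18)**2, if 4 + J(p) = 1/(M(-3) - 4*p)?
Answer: 10201/36 ≈ 283.36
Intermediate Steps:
M(m) = (m + m**2)/m (M(m) = (m**2 + m)/m = (m + m**2)/m)
J(p) = -4 + 1/(-2 - 4*p) (J(p) = -4 + 1/((1 - 3) - 4*p) = -4 + 1/(-2 - 4*p))
((B(3) + J(1)) + 18)**2 = ((3 + (-9 - 16*1)/(2*(1 + 2*1))) + 18)**2 = ((3 + (-9 - 16)/(2*(1 + 2))) + 18)**2 = ((3 + (1/2)*(-25)/3) + 18)**2 = ((3 + (1/2)*(1/3)*(-25)) + 18)**2 = ((3 - 25/6) + 18)**2 = (-7/6 + 18)**2 = (101/6)**2 = 10201/36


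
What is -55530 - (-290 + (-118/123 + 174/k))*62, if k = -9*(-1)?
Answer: -4758770/123 ≈ -38689.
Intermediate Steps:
k = 9
-55530 - (-290 + (-118/123 + 174/k))*62 = -55530 - (-290 + (-118/123 + 174/9))*62 = -55530 - (-290 + (-118*1/123 + 174*(⅑)))*62 = -55530 - (-290 + (-118/123 + 58/3))*62 = -55530 - (-290 + 2260/123)*62 = -55530 - (-33410)*62/123 = -55530 - 1*(-2071420/123) = -55530 + 2071420/123 = -4758770/123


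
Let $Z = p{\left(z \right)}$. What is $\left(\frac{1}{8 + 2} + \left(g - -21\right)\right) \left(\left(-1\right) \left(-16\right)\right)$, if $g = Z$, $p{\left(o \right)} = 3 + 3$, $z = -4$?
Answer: $\frac{2168}{5} \approx 433.6$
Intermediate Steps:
$p{\left(o \right)} = 6$
$Z = 6$
$g = 6$
$\left(\frac{1}{8 + 2} + \left(g - -21\right)\right) \left(\left(-1\right) \left(-16\right)\right) = \left(\frac{1}{8 + 2} + \left(6 - -21\right)\right) \left(\left(-1\right) \left(-16\right)\right) = \left(\frac{1}{10} + \left(6 + 21\right)\right) 16 = \left(\frac{1}{10} + 27\right) 16 = \frac{271}{10} \cdot 16 = \frac{2168}{5}$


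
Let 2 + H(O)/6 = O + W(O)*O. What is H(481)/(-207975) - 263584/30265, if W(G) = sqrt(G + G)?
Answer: -3660390934/419624225 - 962*sqrt(962)/69325 ≈ -9.1534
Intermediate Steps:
W(G) = sqrt(2)*sqrt(G) (W(G) = sqrt(2*G) = sqrt(2)*sqrt(G))
H(O) = -12 + 6*O + 6*sqrt(2)*O**(3/2) (H(O) = -12 + 6*(O + (sqrt(2)*sqrt(O))*O) = -12 + 6*(O + sqrt(2)*O**(3/2)) = -12 + (6*O + 6*sqrt(2)*O**(3/2)) = -12 + 6*O + 6*sqrt(2)*O**(3/2))
H(481)/(-207975) - 263584/30265 = (-12 + 6*481 + 6*sqrt(2)*481**(3/2))/(-207975) - 263584/30265 = (-12 + 2886 + 6*sqrt(2)*(481*sqrt(481)))*(-1/207975) - 263584*1/30265 = (-12 + 2886 + 2886*sqrt(962))*(-1/207975) - 263584/30265 = (2874 + 2886*sqrt(962))*(-1/207975) - 263584/30265 = (-958/69325 - 962*sqrt(962)/69325) - 263584/30265 = -3660390934/419624225 - 962*sqrt(962)/69325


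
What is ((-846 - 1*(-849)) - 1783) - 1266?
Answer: -3046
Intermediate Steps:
((-846 - 1*(-849)) - 1783) - 1266 = ((-846 + 849) - 1783) - 1266 = (3 - 1783) - 1266 = -1780 - 1266 = -3046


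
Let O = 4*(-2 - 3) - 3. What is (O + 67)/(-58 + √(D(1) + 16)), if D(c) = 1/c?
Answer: -2552/3347 - 44*√17/3347 ≈ -0.81668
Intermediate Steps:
O = -23 (O = 4*(-5) - 3 = -20 - 3 = -23)
(O + 67)/(-58 + √(D(1) + 16)) = (-23 + 67)/(-58 + √(1/1 + 16)) = 44/(-58 + √(1 + 16)) = 44/(-58 + √17)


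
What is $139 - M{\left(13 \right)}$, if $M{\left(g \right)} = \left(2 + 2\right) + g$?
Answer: $122$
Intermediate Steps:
$M{\left(g \right)} = 4 + g$
$139 - M{\left(13 \right)} = 139 - \left(4 + 13\right) = 139 - 17 = 122$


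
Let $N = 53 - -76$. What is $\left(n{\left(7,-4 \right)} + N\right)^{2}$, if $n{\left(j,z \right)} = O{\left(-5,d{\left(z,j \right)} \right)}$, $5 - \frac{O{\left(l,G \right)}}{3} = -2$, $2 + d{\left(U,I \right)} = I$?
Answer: $22500$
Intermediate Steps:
$d{\left(U,I \right)} = -2 + I$
$N = 129$ ($N = 53 + 76 = 129$)
$O{\left(l,G \right)} = 21$ ($O{\left(l,G \right)} = 15 - -6 = 15 + 6 = 21$)
$n{\left(j,z \right)} = 21$
$\left(n{\left(7,-4 \right)} + N\right)^{2} = \left(21 + 129\right)^{2} = 150^{2} = 22500$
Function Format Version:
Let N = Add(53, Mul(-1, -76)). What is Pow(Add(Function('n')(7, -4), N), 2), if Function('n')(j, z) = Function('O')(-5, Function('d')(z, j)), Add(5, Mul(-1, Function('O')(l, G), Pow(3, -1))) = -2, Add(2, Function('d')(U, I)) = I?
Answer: 22500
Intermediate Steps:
Function('d')(U, I) = Add(-2, I)
N = 129 (N = Add(53, 76) = 129)
Function('O')(l, G) = 21 (Function('O')(l, G) = Add(15, Mul(-3, -2)) = Add(15, 6) = 21)
Function('n')(j, z) = 21
Pow(Add(Function('n')(7, -4), N), 2) = Pow(Add(21, 129), 2) = Pow(150, 2) = 22500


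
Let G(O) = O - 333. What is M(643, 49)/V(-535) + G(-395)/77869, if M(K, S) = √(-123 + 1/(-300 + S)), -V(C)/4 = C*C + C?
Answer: -728/77869 - I*√7749374/286832760 ≈ -0.009349 - 9.7052e-6*I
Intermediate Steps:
V(C) = -4*C - 4*C² (V(C) = -4*(C*C + C) = -4*(C² + C) = -4*(C + C²) = -4*C - 4*C²)
G(O) = -333 + O
M(643, 49)/V(-535) + G(-395)/77869 = √((36901 - 123*49)/(-300 + 49))/((-4*(-535)*(1 - 535))) + (-333 - 395)/77869 = √((36901 - 6027)/(-251))/((-4*(-535)*(-534))) - 728*1/77869 = √(-1/251*30874)/(-1142760) - 728/77869 = √(-30874/251)*(-1/1142760) - 728/77869 = (I*√7749374/251)*(-1/1142760) - 728/77869 = -I*√7749374/286832760 - 728/77869 = -728/77869 - I*√7749374/286832760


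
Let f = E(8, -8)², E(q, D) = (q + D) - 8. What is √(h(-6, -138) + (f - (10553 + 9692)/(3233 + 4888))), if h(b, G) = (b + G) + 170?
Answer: 377*√40605/8121 ≈ 9.3545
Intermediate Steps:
E(q, D) = -8 + D + q (E(q, D) = (D + q) - 8 = -8 + D + q)
f = 64 (f = (-8 - 8 + 8)² = (-8)² = 64)
h(b, G) = 170 + G + b (h(b, G) = (G + b) + 170 = 170 + G + b)
√(h(-6, -138) + (f - (10553 + 9692)/(3233 + 4888))) = √((170 - 138 - 6) + (64 - (10553 + 9692)/(3233 + 4888))) = √(26 + (64 - 20245/8121)) = √(26 + 499499/8121) = √(710645/8121) = 377*√40605/8121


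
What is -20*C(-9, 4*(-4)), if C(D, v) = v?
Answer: 320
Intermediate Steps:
-20*C(-9, 4*(-4)) = -80*(-4) = -20*(-16) = 320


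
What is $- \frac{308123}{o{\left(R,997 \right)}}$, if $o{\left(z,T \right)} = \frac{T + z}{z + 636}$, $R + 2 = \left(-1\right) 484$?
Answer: $- \frac{46218450}{511} \approx -90447.0$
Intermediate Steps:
$R = -486$ ($R = -2 - 484 = -486$)
$o{\left(z,T \right)} = \frac{T + z}{636 + z}$
$- \frac{308123}{o{\left(R,997 \right)}} = - \frac{308123}{\frac{1}{636 - 486} \left(997 - 486\right)} = - \frac{308123}{\frac{1}{150} \cdot 511} = - \frac{308123}{\frac{511}{150}} = \left(-308123\right) \frac{150}{511} = - \frac{46218450}{511}$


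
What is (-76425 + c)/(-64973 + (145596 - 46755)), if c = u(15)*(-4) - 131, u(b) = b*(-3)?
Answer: -19094/8467 ≈ -2.2551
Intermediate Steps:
u(b) = -3*b
c = 49 (c = -3*15*(-4) - 131 = -45*(-4) - 131 = 180 - 131 = 49)
(-76425 + c)/(-64973 + (145596 - 46755)) = (-76425 + 49)/(-64973 + (145596 - 46755)) = -76376/(-64973 + 98841) = -76376/33868 = -76376*1/33868 = -19094/8467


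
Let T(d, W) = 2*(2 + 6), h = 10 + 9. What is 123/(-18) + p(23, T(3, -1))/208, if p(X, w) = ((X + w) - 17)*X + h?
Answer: -2689/624 ≈ -4.3093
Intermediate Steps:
h = 19
T(d, W) = 16 (T(d, W) = 2*8 = 16)
p(X, w) = 19 + X*(-17 + X + w) (p(X, w) = ((X + w) - 17)*X + 19 = (-17 + X + w)*X + 19 = X*(-17 + X + w) + 19 = 19 + X*(-17 + X + w))
123/(-18) + p(23, T(3, -1))/208 = 123/(-18) + (19 + 23**2 - 17*23 + 23*16)/208 = 123*(-1/18) + (19 + 529 - 391 + 368)*(1/208) = -41/6 + 525*(1/208) = -41/6 + 525/208 = -2689/624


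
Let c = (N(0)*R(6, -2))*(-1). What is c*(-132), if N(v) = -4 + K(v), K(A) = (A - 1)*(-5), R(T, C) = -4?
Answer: -528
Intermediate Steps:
K(A) = 5 - 5*A (K(A) = (-1 + A)*(-5) = 5 - 5*A)
N(v) = 1 - 5*v (N(v) = -4 + (5 - 5*v) = 1 - 5*v)
c = 4 (c = ((1 - 5*0)*(-4))*(-1) = ((1 + 0)*(-4))*(-1) = (1*(-4))*(-1) = -4*(-1) = 4)
c*(-132) = 4*(-132) = -528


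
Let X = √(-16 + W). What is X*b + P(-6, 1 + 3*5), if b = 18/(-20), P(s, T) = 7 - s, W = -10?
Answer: 13 - 9*I*√26/10 ≈ 13.0 - 4.5891*I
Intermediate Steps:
b = -9/10 (b = 18*(-1/20) = -9/10 ≈ -0.90000)
X = I*√26 (X = √(-16 - 10) = √(-26) = I*√26 ≈ 5.099*I)
X*b + P(-6, 1 + 3*5) = (I*√26)*(-9/10) + (7 - 1*(-6)) = -9*I*√26/10 + (7 + 6) = -9*I*√26/10 + 13 = 13 - 9*I*√26/10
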